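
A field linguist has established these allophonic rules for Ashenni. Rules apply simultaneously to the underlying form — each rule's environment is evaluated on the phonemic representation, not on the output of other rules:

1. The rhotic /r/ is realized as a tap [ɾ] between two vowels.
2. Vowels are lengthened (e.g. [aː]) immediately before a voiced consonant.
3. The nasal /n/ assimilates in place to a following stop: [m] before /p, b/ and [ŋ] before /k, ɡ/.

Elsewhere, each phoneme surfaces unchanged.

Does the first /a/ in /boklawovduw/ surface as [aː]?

Yes

/a/ meets the environment for rule 2 (before a voiced consonant) → [aː].
The actual realization is [aː], which matches [aː].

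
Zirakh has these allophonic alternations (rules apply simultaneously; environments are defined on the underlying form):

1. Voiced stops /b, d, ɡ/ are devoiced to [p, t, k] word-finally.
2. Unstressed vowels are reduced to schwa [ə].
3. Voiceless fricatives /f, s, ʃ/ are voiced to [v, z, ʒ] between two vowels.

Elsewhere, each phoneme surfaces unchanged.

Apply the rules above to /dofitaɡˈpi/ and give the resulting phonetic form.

/d/ (word-initial): rule 1 targets it, but not word-finally → unchanged [d].
/o/ (between /d/ and /f/) occurs in an unstressed syllable → [ə] by rule 2.
/f/ meets the environment for rule 3 (between two vowels) → [v].
/i/ — between /f/ and /t/, in an unstressed syllable — surfaces as [ə] (rule 2).
/t/ stays [t].
/a/ (between /t/ and /ɡ/) occurs in an unstressed syllable → [ə] by rule 2.
/ɡ/ (between /a/ and /p/) is in the target of rule 1 but the environment (word-finally) is not met → [ɡ].
/p/ stays [p].
/i/ (word-final): rule 2 targets it, but not in an unstressed syllable → unchanged [i].

[dəvətəɡˈpi]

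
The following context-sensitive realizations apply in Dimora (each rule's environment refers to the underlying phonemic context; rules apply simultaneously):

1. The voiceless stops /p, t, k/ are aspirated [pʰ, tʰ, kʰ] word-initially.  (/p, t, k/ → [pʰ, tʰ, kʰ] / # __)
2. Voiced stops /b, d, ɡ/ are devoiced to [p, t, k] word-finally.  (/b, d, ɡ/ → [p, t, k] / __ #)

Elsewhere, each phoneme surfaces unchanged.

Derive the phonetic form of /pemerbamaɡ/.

/p/ — word-initial, word-initially — surfaces as [pʰ] (rule 1).
/e/ stays [e].
/m/ (between /e/ and /e/): no rule targets it → [m].
/e/ — not in any rule's target class → [e].
/r/ — not in any rule's target class → [r].
/b/ (between /r/ and /a/): rule 2 targets it, but not word-finally → unchanged [b].
/a/ (between /b/ and /m/) is unaffected → [a].
/m/ stays [m].
/a/ (between /m/ and /ɡ/): no rule targets it → [a].
/ɡ/ (word-final): word-finally, so rule 2 applies → [k].

[pʰemerbamak]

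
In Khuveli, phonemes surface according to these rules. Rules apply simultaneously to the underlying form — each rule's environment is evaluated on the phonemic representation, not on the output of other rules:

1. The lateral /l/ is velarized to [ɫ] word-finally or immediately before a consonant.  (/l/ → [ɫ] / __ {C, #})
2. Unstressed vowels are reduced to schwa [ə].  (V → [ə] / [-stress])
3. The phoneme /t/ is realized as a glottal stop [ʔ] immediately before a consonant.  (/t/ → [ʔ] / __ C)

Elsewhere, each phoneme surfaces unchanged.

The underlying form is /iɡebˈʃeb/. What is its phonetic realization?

[əɡəbˈʃeb]

/i/ (word-initial): in an unstressed syllable, so rule 2 applies → [ə].
/e/ (between /ɡ/ and /b/): in an unstressed syllable, so rule 2 applies → [ə].
/e/ (between /ʃ/ and /b/) fails the environment for rule 2, so it stays [e].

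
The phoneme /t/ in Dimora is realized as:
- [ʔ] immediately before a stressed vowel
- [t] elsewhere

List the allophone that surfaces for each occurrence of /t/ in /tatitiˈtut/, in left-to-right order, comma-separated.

[t], [t], [t], [ʔ], [t]

Occurrence 1 (position 1): no conditioning environment matches → elsewhere allophone [t].
Occurrence 2 (position 3): no conditioning environment matches → elsewhere allophone [t].
Occurrence 3 (position 5): no conditioning environment matches → elsewhere allophone [t].
Occurrence 4 (position 7): immediately before a stressed vowel → [ʔ].
Occurrence 5 (position 9): no conditioning environment matches → elsewhere allophone [t].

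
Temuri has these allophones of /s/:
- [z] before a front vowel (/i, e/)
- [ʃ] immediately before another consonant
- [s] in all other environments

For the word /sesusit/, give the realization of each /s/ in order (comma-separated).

[z], [s], [z]

Occurrence 1 (position 1): before a front vowel (/i, e/) → [z].
Occurrence 2 (position 3): no conditioning environment matches → elsewhere allophone [s].
Occurrence 3 (position 5): before a front vowel (/i, e/) → [z].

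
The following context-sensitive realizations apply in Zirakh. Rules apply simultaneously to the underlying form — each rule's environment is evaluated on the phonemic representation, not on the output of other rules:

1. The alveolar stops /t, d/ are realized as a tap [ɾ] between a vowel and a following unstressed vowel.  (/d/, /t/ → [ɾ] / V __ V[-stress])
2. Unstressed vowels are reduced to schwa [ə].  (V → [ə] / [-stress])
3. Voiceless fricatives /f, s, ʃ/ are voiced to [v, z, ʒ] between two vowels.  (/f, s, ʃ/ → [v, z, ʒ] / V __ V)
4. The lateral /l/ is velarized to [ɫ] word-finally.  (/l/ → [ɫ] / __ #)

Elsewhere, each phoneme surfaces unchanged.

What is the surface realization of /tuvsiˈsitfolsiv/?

/t/ (word-initial): rule 1 targets it, but not between a vowel and a following unstressed vowel → unchanged [t].
/u/ meets the environment for rule 2 (in an unstressed syllable) → [ə].
/v/ (between /u/ and /s/) is unaffected → [v].
/s/ — between /v/ and /i/; rule 3 does not apply here → [s].
/i/ (between /s/ and /s/): in an unstressed syllable, so rule 2 applies → [ə].
/s/ (between /i/ and /i/): between two vowels, so rule 3 applies → [z].
/i/ — between /s/ and /t/; rule 2 does not apply here → [i].
/t/ (between /i/ and /f/) fails the environment for rule 1, so it stays [t].
/f/ (between /t/ and /o/) is in the target of rule 3 but the environment (between two vowels) is not met → [f].
/o/ (between /f/ and /l/) occurs in an unstressed syllable → [ə] by rule 2.
/l/ (between /o/ and /s/) fails the environment for rule 4, so it stays [l].
/s/ (between /l/ and /i/): rule 3 targets it, but not between two vowels → unchanged [s].
/i/ meets the environment for rule 2 (in an unstressed syllable) → [ə].
/v/ — not in any rule's target class → [v].

[təvsəˈzitfəlsəv]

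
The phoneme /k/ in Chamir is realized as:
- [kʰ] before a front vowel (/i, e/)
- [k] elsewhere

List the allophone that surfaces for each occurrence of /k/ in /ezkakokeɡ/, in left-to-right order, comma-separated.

[k], [k], [kʰ]

Occurrence 1 (position 3): no conditioning environment matches → elsewhere allophone [k].
Occurrence 2 (position 5): no conditioning environment matches → elsewhere allophone [k].
Occurrence 3 (position 7): before a front vowel (/i, e/) → [kʰ].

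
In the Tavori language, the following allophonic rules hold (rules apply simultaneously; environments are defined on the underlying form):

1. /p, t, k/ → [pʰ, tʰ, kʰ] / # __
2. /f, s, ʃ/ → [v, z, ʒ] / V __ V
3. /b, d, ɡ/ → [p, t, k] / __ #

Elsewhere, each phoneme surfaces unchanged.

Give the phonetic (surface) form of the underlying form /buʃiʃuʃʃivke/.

/b/ (word-initial) fails the environment for rule 3, so it stays [b].
/u/ (between /b/ and /ʃ/) is unaffected → [u].
/ʃ/ (between /u/ and /i/) occurs between two vowels → [ʒ] by rule 2.
/i/ (between /ʃ/ and /ʃ/): no rule targets it → [i].
Rule 2 applies to /ʃ/ (between /i/ and /u/: between two vowels) → [ʒ].
/u/ (between /ʃ/ and /ʃ/): no rule targets it → [u].
/ʃ/ (between /u/ and /ʃ/) is in the target of rule 2 but the environment (between two vowels) is not met → [ʃ].
/ʃ/ (between /ʃ/ and /i/) is in the target of rule 2 but the environment (between two vowels) is not met → [ʃ].
/i/ (between /ʃ/ and /v/): no rule targets it → [i].
/v/ (between /i/ and /k/) is unaffected → [v].
/k/ (between /v/ and /e/): rule 1 targets it, but not word-initially → unchanged [k].
/e/ stays [e].

[buʒiʒuʃʃivke]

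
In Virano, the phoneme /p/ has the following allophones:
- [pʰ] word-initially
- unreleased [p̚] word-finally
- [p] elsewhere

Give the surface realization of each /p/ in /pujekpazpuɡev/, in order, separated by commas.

[pʰ], [p], [p]

Occurrence 1 (position 1): word-initially → [pʰ].
Occurrence 2 (position 6): no conditioning environment matches → elsewhere allophone [p].
Occurrence 3 (position 9): no conditioning environment matches → elsewhere allophone [p].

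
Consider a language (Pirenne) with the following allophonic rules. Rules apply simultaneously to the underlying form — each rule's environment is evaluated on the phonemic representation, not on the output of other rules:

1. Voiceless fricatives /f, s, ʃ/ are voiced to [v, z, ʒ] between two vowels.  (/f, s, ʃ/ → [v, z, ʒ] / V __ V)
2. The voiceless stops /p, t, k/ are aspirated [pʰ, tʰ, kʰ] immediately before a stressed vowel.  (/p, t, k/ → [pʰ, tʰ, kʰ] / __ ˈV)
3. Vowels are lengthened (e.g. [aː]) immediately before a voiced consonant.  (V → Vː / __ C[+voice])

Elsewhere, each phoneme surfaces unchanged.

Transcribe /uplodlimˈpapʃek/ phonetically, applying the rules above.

/u/ — word-initial; rule 3 does not apply here → [u].
/p/ (between /u/ and /l/): rule 2 targets it, but not immediately before a stressed vowel → unchanged [p].
/l/ — not in any rule's target class → [l].
/o/ (between /l/ and /d/): before a voiced consonant, so rule 3 applies → [oː].
/d/ — not in any rule's target class → [d].
/l/ — not in any rule's target class → [l].
/i/ (between /l/ and /m/) occurs before a voiced consonant → [iː] by rule 3.
/m/ — not in any rule's target class → [m].
Rule 2 applies to /p/ (between /m/ and /a/: immediately before a stressed vowel) → [pʰ].
/a/ (between /p/ and /p/): rule 3 targets it, but not before a voiced consonant → unchanged [a].
/p/ (between /a/ and /ʃ/): rule 2 targets it, but not immediately before a stressed vowel → unchanged [p].
/ʃ/ (between /p/ and /e/) fails the environment for rule 1, so it stays [ʃ].
/e/ — between /ʃ/ and /k/; rule 3 does not apply here → [e].
/k/ (word-final) is in the target of rule 2 but the environment (immediately before a stressed vowel) is not met → [k].

[uploːdliːmˈpʰapʃek]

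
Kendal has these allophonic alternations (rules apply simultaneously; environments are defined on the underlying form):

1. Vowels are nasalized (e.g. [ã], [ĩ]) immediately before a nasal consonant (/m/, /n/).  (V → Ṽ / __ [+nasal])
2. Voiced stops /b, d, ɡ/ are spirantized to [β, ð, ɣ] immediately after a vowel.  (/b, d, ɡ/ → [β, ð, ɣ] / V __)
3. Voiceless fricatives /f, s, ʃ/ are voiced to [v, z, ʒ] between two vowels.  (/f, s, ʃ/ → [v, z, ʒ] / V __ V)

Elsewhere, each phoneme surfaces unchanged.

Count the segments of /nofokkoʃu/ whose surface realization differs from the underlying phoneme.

2

Segments that undergo a rule: /f/ → [v] (rule 3); /ʃ/ → [ʒ] (rule 3).
All other segments surface unchanged.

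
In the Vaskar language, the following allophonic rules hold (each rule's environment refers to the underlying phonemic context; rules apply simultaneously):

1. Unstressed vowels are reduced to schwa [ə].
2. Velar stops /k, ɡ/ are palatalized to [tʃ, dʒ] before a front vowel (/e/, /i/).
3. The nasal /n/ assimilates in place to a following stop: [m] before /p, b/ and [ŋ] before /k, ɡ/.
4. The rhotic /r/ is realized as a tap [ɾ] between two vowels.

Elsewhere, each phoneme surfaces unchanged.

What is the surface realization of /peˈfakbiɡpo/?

[pəˈfakbəɡpə]

/p/ — not in any rule's target class → [p].
Rule 1 applies to /e/ (between /p/ and /f/: in an unstressed syllable) → [ə].
/f/ (between /e/ and /a/) is unaffected → [f].
/a/ — between /f/ and /k/; rule 1 does not apply here → [a].
/k/ (between /a/ and /b/) fails the environment for rule 2, so it stays [k].
/b/ (between /k/ and /i/) is unaffected → [b].
/i/ (between /b/ and /ɡ/): in an unstressed syllable, so rule 1 applies → [ə].
/ɡ/ — between /i/ and /p/; rule 2 does not apply here → [ɡ].
/p/ — not in any rule's target class → [p].
/o/ (word-final): in an unstressed syllable, so rule 1 applies → [ə].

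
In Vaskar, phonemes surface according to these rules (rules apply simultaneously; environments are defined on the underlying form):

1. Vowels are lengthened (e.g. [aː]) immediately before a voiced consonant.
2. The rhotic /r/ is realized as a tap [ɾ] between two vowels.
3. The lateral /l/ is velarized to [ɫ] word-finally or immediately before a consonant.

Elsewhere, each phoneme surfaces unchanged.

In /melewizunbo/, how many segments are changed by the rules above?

Segments that undergo a rule: /e/ → [eː] (rule 1); /e/ → [eː] (rule 1); /i/ → [iː] (rule 1); /u/ → [uː] (rule 1).
All other segments surface unchanged.

4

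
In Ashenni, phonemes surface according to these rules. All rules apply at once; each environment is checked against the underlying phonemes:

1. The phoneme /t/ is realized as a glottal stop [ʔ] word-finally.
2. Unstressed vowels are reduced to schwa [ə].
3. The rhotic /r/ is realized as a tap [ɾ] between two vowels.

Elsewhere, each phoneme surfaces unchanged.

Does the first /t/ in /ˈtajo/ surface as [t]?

Yes

/t/ (word-initial): rule 1 targets it, but not word-finally → unchanged [t].
The actual realization is [t], which matches [t].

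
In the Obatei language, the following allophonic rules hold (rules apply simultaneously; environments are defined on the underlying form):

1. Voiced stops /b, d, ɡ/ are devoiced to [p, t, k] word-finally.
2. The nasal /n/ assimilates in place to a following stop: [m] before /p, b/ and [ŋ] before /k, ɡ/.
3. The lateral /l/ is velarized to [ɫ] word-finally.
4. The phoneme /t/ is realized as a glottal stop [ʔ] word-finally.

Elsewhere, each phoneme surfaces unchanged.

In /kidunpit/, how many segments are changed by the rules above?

Segments that undergo a rule: /n/ → [m] (rule 2); /t/ → [ʔ] (rule 4).
All other segments surface unchanged.

2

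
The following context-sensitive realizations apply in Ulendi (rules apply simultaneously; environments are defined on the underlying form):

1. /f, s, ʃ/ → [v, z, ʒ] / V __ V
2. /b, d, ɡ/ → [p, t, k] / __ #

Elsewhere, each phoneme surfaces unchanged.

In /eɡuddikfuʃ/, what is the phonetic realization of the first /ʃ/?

[ʃ]

/ʃ/ — word-final; rule 1 does not apply here → [ʃ].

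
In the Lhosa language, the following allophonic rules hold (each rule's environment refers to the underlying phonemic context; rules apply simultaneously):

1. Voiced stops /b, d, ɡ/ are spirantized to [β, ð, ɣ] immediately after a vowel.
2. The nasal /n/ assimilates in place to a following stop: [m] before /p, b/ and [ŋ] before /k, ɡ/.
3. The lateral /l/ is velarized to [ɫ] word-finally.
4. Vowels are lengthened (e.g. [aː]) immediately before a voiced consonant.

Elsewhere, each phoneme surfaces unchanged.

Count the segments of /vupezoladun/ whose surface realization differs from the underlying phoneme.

Segments that undergo a rule: /e/ → [eː] (rule 4); /o/ → [oː] (rule 4); /a/ → [aː] (rule 4); /d/ → [ð] (rule 1); /u/ → [uː] (rule 4).
All other segments surface unchanged.

5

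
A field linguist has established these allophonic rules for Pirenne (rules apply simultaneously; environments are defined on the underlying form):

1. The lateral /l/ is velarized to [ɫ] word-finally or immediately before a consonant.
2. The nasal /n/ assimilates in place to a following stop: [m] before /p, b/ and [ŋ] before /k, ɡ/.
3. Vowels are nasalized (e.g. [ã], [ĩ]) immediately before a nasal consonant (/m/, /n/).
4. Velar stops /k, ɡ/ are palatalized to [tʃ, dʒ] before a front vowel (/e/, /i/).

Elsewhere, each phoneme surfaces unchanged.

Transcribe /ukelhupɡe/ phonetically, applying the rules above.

/u/ (word-initial) is in the target of rule 3 but the environment (before a nasal consonant) is not met → [u].
/k/ meets the environment for rule 4 (before a front vowel) → [tʃ].
/e/ — between /k/ and /l/; rule 3 does not apply here → [e].
/l/ (between /e/ and /h/) occurs word-finally or immediately before a consonant → [ɫ] by rule 1.
/h/ (between /l/ and /u/) is unaffected → [h].
/u/ (between /h/ and /p/) is in the target of rule 3 but the environment (before a nasal consonant) is not met → [u].
/p/ (between /u/ and /ɡ/): no rule targets it → [p].
/ɡ/ (between /p/ and /e/): before a front vowel, so rule 4 applies → [dʒ].
/e/ (word-final) is in the target of rule 3 but the environment (before a nasal consonant) is not met → [e].

[utʃeɫhupdʒe]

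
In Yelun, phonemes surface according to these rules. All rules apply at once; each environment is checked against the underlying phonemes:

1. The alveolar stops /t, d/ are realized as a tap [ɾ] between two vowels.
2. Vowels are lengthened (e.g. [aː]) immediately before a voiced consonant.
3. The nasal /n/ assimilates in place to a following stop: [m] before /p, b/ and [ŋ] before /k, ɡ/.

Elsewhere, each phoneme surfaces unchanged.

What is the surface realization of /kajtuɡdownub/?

/k/ stays [k].
Rule 2 applies to /a/ (between /k/ and /j/: before a voiced consonant) → [aː].
/j/ (between /a/ and /t/): no rule targets it → [j].
/t/ (between /j/ and /u/): rule 1 targets it, but not between two vowels → unchanged [t].
/u/ (between /t/ and /ɡ/): before a voiced consonant, so rule 2 applies → [uː].
/ɡ/ stays [ɡ].
/d/ (between /ɡ/ and /o/): rule 1 targets it, but not between two vowels → unchanged [d].
/o/ meets the environment for rule 2 (before a voiced consonant) → [oː].
/w/ stays [w].
/n/ (between /w/ and /u/): rule 3 targets it, but not before a labial or velar stop → unchanged [n].
/u/ (between /n/ and /b/): before a voiced consonant, so rule 2 applies → [uː].
/b/ — not in any rule's target class → [b].

[kaːjtuːɡdoːwnuːb]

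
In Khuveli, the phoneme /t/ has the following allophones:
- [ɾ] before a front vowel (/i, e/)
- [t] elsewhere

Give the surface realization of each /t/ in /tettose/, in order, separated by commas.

Occurrence 1 (position 1): before a front vowel (/i, e/) → [ɾ].
Occurrence 2 (position 3): no conditioning environment matches → elsewhere allophone [t].
Occurrence 3 (position 4): no conditioning environment matches → elsewhere allophone [t].

[ɾ], [t], [t]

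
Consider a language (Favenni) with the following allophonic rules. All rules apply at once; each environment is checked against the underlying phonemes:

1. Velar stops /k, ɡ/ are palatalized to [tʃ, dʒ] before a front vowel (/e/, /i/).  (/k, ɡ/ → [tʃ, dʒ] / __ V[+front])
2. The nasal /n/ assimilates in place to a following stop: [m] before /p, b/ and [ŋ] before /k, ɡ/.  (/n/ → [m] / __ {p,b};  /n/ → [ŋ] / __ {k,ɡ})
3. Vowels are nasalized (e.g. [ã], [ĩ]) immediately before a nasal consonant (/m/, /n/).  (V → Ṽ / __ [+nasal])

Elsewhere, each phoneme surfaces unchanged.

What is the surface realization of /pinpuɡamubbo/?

/p/ stays [p].
/i/ (between /p/ and /n/) occurs before a nasal consonant → [ĩ] by rule 3.
Rule 2 applies to /n/ (between /i/ and /p/: before a labial or velar stop) → [m].
/p/ (between /n/ and /u/) is unaffected → [p].
/u/ — between /p/ and /ɡ/; rule 3 does not apply here → [u].
/ɡ/ — between /u/ and /a/; rule 1 does not apply here → [ɡ].
Rule 3 applies to /a/ (between /ɡ/ and /m/: before a nasal consonant) → [ã].
/m/ (between /a/ and /u/): no rule targets it → [m].
/u/ (between /m/ and /b/) is in the target of rule 3 but the environment (before a nasal consonant) is not met → [u].
/b/ (between /u/ and /b/) is unaffected → [b].
/b/ — not in any rule's target class → [b].
/o/ — word-final; rule 3 does not apply here → [o].

[pĩmpuɡãmubbo]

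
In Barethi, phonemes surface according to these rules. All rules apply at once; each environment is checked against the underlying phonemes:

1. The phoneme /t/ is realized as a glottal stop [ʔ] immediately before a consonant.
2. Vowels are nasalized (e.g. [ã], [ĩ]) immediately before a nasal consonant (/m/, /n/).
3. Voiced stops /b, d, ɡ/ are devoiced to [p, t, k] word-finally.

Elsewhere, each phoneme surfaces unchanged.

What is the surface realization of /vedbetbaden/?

/v/ (word-initial) is unaffected → [v].
/e/ (between /v/ and /d/): rule 2 targets it, but not before a nasal consonant → unchanged [e].
/d/ (between /e/ and /b/) fails the environment for rule 3, so it stays [d].
/b/ (between /d/ and /e/): rule 3 targets it, but not word-finally → unchanged [b].
/e/ (between /b/ and /t/) is in the target of rule 2 but the environment (before a nasal consonant) is not met → [e].
/t/ meets the environment for rule 1 (immediately before a consonant) → [ʔ].
/b/ (between /t/ and /a/) fails the environment for rule 3, so it stays [b].
/a/ — between /b/ and /d/; rule 2 does not apply here → [a].
/d/ — between /a/ and /e/; rule 3 does not apply here → [d].
Rule 2 applies to /e/ (between /d/ and /n/: before a nasal consonant) → [ẽ].
/n/ (word-final) is unaffected → [n].

[vedbeʔbadẽn]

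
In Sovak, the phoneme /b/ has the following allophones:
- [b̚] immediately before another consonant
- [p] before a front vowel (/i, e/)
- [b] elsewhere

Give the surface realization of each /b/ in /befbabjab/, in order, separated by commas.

Occurrence 1 (position 1): before a front vowel (/i, e/) → [p].
Occurrence 2 (position 4): no conditioning environment matches → elsewhere allophone [b].
Occurrence 3 (position 6): immediately before another consonant → [b̚].
Occurrence 4 (position 9): no conditioning environment matches → elsewhere allophone [b].

[p], [b], [b̚], [b]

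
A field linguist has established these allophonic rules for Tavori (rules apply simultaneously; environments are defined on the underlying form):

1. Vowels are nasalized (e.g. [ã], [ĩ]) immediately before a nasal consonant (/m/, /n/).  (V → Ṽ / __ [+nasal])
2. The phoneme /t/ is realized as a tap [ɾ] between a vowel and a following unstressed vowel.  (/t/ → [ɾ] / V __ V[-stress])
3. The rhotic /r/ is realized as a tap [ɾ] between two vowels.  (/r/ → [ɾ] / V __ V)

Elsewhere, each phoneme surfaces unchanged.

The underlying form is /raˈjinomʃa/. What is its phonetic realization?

[raˈjĩnõmʃa]

/r/ (word-initial) fails the environment for rule 3, so it stays [r].
/a/ — between /r/ and /j/; rule 1 does not apply here → [a].
/j/ — not in any rule's target class → [j].
/i/ (between /j/ and /n/): before a nasal consonant, so rule 1 applies → [ĩ].
/n/ stays [n].
/o/ — between /n/ and /m/, before a nasal consonant — surfaces as [õ] (rule 1).
/m/ (between /o/ and /ʃ/) is unaffected → [m].
/ʃ/ stays [ʃ].
/a/ (word-final): rule 1 targets it, but not before a nasal consonant → unchanged [a].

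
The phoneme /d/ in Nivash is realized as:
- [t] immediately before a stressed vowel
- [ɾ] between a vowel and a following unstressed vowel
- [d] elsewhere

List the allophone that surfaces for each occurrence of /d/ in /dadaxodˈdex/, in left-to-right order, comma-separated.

Occurrence 1 (position 1): no conditioning environment matches → elsewhere allophone [d].
Occurrence 2 (position 3): between a vowel and a following unstressed vowel → [ɾ].
Occurrence 3 (position 7): no conditioning environment matches → elsewhere allophone [d].
Occurrence 4 (position 8): immediately before a stressed vowel → [t].

[d], [ɾ], [d], [t]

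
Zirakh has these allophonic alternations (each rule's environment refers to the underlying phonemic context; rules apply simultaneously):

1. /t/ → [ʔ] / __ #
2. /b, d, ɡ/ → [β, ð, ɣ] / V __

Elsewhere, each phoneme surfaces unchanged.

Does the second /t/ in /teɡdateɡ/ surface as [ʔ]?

No

/t/ (between /a/ and /e/) fails the environment for rule 1, so it stays [t].
The actual realization is [t], not [ʔ].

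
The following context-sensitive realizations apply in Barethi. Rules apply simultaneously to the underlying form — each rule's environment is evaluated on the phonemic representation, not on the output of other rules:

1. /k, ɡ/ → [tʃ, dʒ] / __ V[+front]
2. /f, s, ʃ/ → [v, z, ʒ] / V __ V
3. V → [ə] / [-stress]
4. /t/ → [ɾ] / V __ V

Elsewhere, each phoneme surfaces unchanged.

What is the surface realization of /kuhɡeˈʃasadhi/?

[kəhdʒəˈʒazədhə]

/k/ (word-initial): rule 1 targets it, but not before a front vowel → unchanged [k].
/u/ — between /k/ and /h/, in an unstressed syllable — surfaces as [ə] (rule 3).
/h/ (between /u/ and /ɡ/) is unaffected → [h].
Rule 1 applies to /ɡ/ (between /h/ and /e/: before a front vowel) → [dʒ].
/e/ (between /ɡ/ and /ʃ/): in an unstressed syllable, so rule 3 applies → [ə].
/ʃ/ meets the environment for rule 2 (between two vowels) → [ʒ].
/a/ (between /ʃ/ and /s/) is in the target of rule 3 but the environment (in an unstressed syllable) is not met → [a].
Rule 2 applies to /s/ (between /a/ and /a/: between two vowels) → [z].
/a/ (between /s/ and /d/): in an unstressed syllable, so rule 3 applies → [ə].
/d/ — not in any rule's target class → [d].
/h/ (between /d/ and /i/) is unaffected → [h].
/i/ — word-final, in an unstressed syllable — surfaces as [ə] (rule 3).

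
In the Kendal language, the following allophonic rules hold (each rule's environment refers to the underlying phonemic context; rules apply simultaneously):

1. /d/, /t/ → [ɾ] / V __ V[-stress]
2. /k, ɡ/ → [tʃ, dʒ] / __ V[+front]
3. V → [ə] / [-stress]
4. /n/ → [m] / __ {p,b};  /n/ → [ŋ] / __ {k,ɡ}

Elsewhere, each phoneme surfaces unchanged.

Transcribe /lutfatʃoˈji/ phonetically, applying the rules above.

/l/ (word-initial): no rule targets it → [l].
/u/ (between /l/ and /t/): in an unstressed syllable, so rule 3 applies → [ə].
/t/ (between /u/ and /f/) fails the environment for rule 1, so it stays [t].
/f/ (between /t/ and /a/): no rule targets it → [f].
/a/ — between /f/ and /t/, in an unstressed syllable — surfaces as [ə] (rule 3).
/t/ (between /a/ and /ʃ/) fails the environment for rule 1, so it stays [t].
/ʃ/ (between /t/ and /o/) is unaffected → [ʃ].
/o/ meets the environment for rule 3 (in an unstressed syllable) → [ə].
/j/ — not in any rule's target class → [j].
/i/ (word-final): rule 3 targets it, but not in an unstressed syllable → unchanged [i].

[lətfətʃəˈji]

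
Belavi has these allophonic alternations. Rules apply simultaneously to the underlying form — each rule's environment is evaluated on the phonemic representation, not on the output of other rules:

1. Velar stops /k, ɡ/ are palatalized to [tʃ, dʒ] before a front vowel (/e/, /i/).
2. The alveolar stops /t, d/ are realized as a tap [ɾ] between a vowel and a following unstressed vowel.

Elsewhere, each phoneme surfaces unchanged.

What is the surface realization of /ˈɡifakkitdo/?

[ˈdʒifaktʃitdo]

/ɡ/ meets the environment for rule 1 (before a front vowel) → [dʒ].
/i/ (between /ɡ/ and /f/) is unaffected → [i].
/f/ (between /i/ and /a/) is unaffected → [f].
/a/ (between /f/ and /k/): no rule targets it → [a].
/k/ (between /a/ and /k/) fails the environment for rule 1, so it stays [k].
/k/ (between /k/ and /i/) occurs before a front vowel → [tʃ] by rule 1.
/i/ (between /k/ and /t/): no rule targets it → [i].
/t/ — between /i/ and /d/; rule 2 does not apply here → [t].
/d/ — between /t/ and /o/; rule 2 does not apply here → [d].
/o/ stays [o].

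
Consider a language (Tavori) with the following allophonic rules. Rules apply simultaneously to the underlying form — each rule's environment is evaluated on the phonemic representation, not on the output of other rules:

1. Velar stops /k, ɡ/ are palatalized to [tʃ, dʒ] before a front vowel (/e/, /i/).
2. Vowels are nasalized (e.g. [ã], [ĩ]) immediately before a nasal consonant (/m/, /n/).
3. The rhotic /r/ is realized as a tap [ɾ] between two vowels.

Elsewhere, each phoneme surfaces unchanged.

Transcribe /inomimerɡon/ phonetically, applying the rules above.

/i/ (word-initial) occurs before a nasal consonant → [ĩ] by rule 2.
/n/ — not in any rule's target class → [n].
/o/ (between /n/ and /m/) occurs before a nasal consonant → [õ] by rule 2.
/m/ (between /o/ and /i/): no rule targets it → [m].
/i/ (between /m/ and /m/) occurs before a nasal consonant → [ĩ] by rule 2.
/m/ (between /i/ and /e/) is unaffected → [m].
/e/ (between /m/ and /r/) is in the target of rule 2 but the environment (before a nasal consonant) is not met → [e].
/r/ (between /e/ and /ɡ/) is in the target of rule 3 but the environment (between two vowels) is not met → [r].
/ɡ/ — between /r/ and /o/; rule 1 does not apply here → [ɡ].
/o/ (between /ɡ/ and /n/): before a nasal consonant, so rule 2 applies → [õ].
/n/ stays [n].

[ĩnõmĩmerɡõn]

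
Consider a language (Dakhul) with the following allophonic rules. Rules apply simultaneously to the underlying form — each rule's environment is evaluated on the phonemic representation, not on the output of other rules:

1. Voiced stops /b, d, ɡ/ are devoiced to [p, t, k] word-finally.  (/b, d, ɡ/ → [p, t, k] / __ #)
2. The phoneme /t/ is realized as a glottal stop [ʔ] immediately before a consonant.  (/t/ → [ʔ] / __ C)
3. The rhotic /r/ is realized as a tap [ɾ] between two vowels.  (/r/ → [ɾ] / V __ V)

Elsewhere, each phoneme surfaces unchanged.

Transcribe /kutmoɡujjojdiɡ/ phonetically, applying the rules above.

/k/ — not in any rule's target class → [k].
/u/ (between /k/ and /t/) is unaffected → [u].
/t/ meets the environment for rule 2 (immediately before a consonant) → [ʔ].
/m/ (between /t/ and /o/) is unaffected → [m].
/o/ — not in any rule's target class → [o].
/ɡ/ (between /o/ and /u/): rule 1 targets it, but not word-finally → unchanged [ɡ].
/u/ (between /ɡ/ and /j/): no rule targets it → [u].
/j/ (between /u/ and /j/) is unaffected → [j].
/j/ stays [j].
/o/ — not in any rule's target class → [o].
/j/ (between /o/ and /d/) is unaffected → [j].
/d/ (between /j/ and /i/) is in the target of rule 1 but the environment (word-finally) is not met → [d].
/i/ stays [i].
/ɡ/ meets the environment for rule 1 (word-finally) → [k].

[kuʔmoɡujjojdik]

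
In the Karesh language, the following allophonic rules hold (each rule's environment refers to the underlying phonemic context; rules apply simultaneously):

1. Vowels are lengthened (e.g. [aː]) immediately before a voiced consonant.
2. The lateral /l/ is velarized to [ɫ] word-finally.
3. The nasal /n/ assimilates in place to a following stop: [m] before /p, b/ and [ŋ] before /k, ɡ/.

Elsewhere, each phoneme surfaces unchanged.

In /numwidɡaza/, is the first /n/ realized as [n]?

/n/ — word-initial; rule 3 does not apply here → [n].
The actual realization is [n], which matches [n].

Yes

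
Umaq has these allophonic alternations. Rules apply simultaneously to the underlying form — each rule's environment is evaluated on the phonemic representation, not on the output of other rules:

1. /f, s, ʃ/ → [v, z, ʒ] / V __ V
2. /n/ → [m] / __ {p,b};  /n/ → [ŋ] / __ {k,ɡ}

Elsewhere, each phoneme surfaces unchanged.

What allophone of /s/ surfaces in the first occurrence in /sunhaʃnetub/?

/s/ (word-initial) is in the target of rule 1 but the environment (between two vowels) is not met → [s].

[s]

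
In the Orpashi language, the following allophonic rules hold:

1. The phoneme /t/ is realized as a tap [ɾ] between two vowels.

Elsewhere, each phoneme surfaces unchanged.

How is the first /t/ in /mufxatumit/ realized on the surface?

[ɾ]

/t/ — between /a/ and /u/, between two vowels — surfaces as [ɾ] (rule 1).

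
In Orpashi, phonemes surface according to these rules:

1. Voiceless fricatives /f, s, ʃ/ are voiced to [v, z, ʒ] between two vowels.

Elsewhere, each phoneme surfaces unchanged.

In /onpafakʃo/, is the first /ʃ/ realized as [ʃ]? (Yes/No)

Yes

/ʃ/ (between /k/ and /o/) is in the target of rule 1 but the environment (between two vowels) is not met → [ʃ].
The actual realization is [ʃ], which matches [ʃ].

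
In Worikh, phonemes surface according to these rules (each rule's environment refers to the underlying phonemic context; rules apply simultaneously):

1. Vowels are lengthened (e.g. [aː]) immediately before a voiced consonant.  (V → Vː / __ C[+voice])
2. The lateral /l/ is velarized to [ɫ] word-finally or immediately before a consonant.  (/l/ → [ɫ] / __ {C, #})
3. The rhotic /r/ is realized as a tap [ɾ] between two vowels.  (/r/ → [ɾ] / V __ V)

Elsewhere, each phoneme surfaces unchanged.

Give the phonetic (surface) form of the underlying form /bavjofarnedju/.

/b/ stays [b].
/a/ (between /b/ and /v/): before a voiced consonant, so rule 1 applies → [aː].
/v/ (between /a/ and /j/) is unaffected → [v].
/j/ (between /v/ and /o/): no rule targets it → [j].
/o/ — between /j/ and /f/; rule 1 does not apply here → [o].
/f/ stays [f].
/a/ (between /f/ and /r/): before a voiced consonant, so rule 1 applies → [aː].
/r/ (between /a/ and /n/) is in the target of rule 3 but the environment (between two vowels) is not met → [r].
/n/ (between /r/ and /e/): no rule targets it → [n].
Rule 1 applies to /e/ (between /n/ and /d/: before a voiced consonant) → [eː].
/d/ — not in any rule's target class → [d].
/j/ (between /d/ and /u/): no rule targets it → [j].
/u/ (word-final): rule 1 targets it, but not before a voiced consonant → unchanged [u].

[baːvjofaːrneːdju]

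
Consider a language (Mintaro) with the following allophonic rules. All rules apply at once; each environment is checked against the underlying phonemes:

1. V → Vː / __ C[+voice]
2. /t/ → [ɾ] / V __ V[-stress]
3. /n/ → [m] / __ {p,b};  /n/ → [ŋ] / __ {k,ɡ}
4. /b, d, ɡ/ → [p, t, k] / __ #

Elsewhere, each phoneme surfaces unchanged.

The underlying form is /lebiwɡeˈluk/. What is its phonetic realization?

[leːbiːwɡeːˈluk]

/l/ — not in any rule's target class → [l].
/e/ (between /l/ and /b/): before a voiced consonant, so rule 1 applies → [eː].
/b/ (between /e/ and /i/) is in the target of rule 4 but the environment (word-finally) is not met → [b].
Rule 1 applies to /i/ (between /b/ and /w/: before a voiced consonant) → [iː].
/w/ (between /i/ and /ɡ/): no rule targets it → [w].
/ɡ/ (between /w/ and /e/): rule 4 targets it, but not word-finally → unchanged [ɡ].
/e/ meets the environment for rule 1 (before a voiced consonant) → [eː].
/l/ — not in any rule's target class → [l].
/u/ (between /l/ and /k/): rule 1 targets it, but not before a voiced consonant → unchanged [u].
/k/ — not in any rule's target class → [k].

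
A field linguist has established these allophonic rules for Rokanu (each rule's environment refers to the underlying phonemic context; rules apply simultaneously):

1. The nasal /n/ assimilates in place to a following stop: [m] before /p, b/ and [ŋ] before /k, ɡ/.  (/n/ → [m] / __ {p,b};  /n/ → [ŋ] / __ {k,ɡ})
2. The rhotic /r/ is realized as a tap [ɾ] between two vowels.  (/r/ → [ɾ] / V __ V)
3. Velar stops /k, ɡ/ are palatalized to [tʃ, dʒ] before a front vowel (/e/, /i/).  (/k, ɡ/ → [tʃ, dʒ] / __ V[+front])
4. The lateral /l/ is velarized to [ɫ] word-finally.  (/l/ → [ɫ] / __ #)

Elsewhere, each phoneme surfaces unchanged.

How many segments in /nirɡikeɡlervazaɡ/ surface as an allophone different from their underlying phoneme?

2

Segments that undergo a rule: /ɡ/ → [dʒ] (rule 3); /k/ → [tʃ] (rule 3).
All other segments surface unchanged.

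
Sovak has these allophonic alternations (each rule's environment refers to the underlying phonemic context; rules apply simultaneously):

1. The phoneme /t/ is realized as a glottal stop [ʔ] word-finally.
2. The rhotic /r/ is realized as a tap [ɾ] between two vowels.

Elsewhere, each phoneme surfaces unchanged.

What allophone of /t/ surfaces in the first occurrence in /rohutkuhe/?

/t/ (between /u/ and /k/) is in the target of rule 1 but the environment (word-finally) is not met → [t].

[t]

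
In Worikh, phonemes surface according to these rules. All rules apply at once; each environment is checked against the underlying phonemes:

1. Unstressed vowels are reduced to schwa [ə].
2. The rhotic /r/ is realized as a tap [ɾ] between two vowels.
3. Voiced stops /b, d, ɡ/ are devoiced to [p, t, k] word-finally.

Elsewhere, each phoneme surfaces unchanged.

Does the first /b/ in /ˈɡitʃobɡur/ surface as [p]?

No

/b/ (between /o/ and /ɡ/) fails the environment for rule 3, so it stays [b].
The actual realization is [b], not [p].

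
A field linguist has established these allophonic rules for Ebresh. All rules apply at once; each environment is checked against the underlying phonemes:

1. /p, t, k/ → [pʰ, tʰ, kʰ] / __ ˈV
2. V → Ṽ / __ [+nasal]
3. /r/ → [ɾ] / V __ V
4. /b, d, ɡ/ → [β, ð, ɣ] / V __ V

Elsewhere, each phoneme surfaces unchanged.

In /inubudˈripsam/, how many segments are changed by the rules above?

3

Segments that undergo a rule: /i/ → [ĩ] (rule 2); /b/ → [β] (rule 4); /a/ → [ã] (rule 2).
All other segments surface unchanged.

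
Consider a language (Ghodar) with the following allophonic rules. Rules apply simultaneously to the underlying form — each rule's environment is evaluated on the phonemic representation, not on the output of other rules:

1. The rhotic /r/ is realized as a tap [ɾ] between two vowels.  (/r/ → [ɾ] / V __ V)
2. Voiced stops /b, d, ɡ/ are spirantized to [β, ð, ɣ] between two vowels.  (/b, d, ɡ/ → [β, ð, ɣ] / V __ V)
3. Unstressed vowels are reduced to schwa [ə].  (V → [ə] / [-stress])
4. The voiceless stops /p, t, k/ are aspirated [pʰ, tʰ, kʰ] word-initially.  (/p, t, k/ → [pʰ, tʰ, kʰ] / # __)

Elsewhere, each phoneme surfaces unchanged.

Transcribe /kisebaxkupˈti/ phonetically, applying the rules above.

[kʰəsəβəxkəpˈti]

Rule 4 applies to /k/ (word-initial: word-initially) → [kʰ].
/i/ meets the environment for rule 3 (in an unstressed syllable) → [ə].
/s/ — not in any rule's target class → [s].
/e/ meets the environment for rule 3 (in an unstressed syllable) → [ə].
/b/ (between /e/ and /a/) occurs between two vowels → [β] by rule 2.
/a/ — between /b/ and /x/, in an unstressed syllable — surfaces as [ə] (rule 3).
/x/ (between /a/ and /k/) is unaffected → [x].
/k/ — between /x/ and /u/; rule 4 does not apply here → [k].
/u/ — between /k/ and /p/, in an unstressed syllable — surfaces as [ə] (rule 3).
/p/ (between /u/ and /t/) fails the environment for rule 4, so it stays [p].
/t/ (between /p/ and /i/): rule 4 targets it, but not word-initially → unchanged [t].
/i/ — word-final; rule 3 does not apply here → [i].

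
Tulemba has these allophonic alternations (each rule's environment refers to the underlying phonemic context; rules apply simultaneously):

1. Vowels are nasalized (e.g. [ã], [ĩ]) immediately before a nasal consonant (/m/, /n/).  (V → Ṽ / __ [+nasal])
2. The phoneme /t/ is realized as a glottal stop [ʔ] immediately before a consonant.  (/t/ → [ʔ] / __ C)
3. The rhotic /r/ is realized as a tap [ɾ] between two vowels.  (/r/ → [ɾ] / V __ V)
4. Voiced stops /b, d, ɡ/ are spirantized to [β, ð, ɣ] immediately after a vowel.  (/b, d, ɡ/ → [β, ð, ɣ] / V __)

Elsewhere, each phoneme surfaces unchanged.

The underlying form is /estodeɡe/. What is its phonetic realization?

[estoðeɣe]

/e/ — word-initial; rule 1 does not apply here → [e].
/s/ (between /e/ and /t/): no rule targets it → [s].
/t/ (between /s/ and /o/): rule 2 targets it, but not immediately before a consonant → unchanged [t].
/o/ (between /t/ and /d/) fails the environment for rule 1, so it stays [o].
/d/ — between /o/ and /e/, immediately after a vowel — surfaces as [ð] (rule 4).
/e/ — between /d/ and /ɡ/; rule 1 does not apply here → [e].
/ɡ/ meets the environment for rule 4 (immediately after a vowel) → [ɣ].
/e/ (word-final) fails the environment for rule 1, so it stays [e].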